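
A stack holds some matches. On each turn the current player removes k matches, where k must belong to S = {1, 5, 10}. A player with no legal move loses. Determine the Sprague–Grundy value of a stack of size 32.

n :  0  1  2  3  4  5  6  7  8  9 10 11 12 13 14 15 16 17 18 19 20 21 22 23 24 25 26 27 28 29 30 31 32
G :  0  1  0  1  0  1  0  1  0  1  2  3  2  3  2  0  1  0  1  0  1  0  1  0  1  2  3  2  3  2  0  1  0

0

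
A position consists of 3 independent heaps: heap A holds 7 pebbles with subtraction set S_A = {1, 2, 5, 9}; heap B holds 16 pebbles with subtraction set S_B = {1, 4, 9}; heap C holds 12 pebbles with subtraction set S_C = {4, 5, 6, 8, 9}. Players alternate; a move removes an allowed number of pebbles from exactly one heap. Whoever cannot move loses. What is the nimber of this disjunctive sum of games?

Heap A, S = {1, 2, 5, 9}:
G(0) = 0
G(1) = mex{0} = 1
G(2) = mex{1,0} = 2
G(3) = mex{2,1} = 0
G(4) = mex{0,2} = 1
G(5) = mex{1,0,0} = 2
G(6) = mex{2,1,1} = 0
G(7) = mex{0,2,2} = 1
G_A(7) = 1.
Heap B, S = {1, 4, 9}:
G(0) = 0
G(1) = mex{0} = 1
G(2) = mex{1} = 0
G(3) = mex{0} = 1
G(4) = mex{1,0} = 2
G(5) = mex{2,1} = 0
G(6) = mex{0,0} = 1
G(7) = mex{1,1} = 0
G(8) = mex{0,2} = 1
G(9) = mex{1,0,0} = 2
G(10) = mex{2,1,1} = 0
G(11) = mex{0,0,0} = 1
G(12) = mex{1,1,1} = 0
G(13) = mex{0,2,2} = 1
G(14) = mex{1,0,0} = 2
G(15) = mex{2,1,1} = 0
G(16) = mex{0,0,0} = 1
G_B(16) = 1.
Heap C, S = {4, 5, 6, 8, 9}:
n :  0  1  2  3  4  5  6  7  8  9 10 11 12
G :  0  0  0  0  1  1  1  1  2  2  2  2  3
G_C(12) = 3.
Combined Grundy value = 1 ⊕ 1 ⊕ 3 = 3.

3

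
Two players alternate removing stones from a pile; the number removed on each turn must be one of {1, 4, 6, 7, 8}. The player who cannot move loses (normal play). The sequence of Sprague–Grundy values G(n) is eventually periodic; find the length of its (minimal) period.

14

n :  0  1  2  3  4  5  6  7  8  9 10 11 12 13 14 15 16 17 18 19 20 21 22 23 24 25 26 27 28 29
G :  0  1  0  1  2  0  1  2  3  2  3  4  5  3  0  1  0  1  2  0  1  2  3  2  3  4  5  3  0  1
G(n+14) = G(n) holds for n = 0,…,7 (a full window of length max(S) = 8), so the sequence is purely periodic with period 14.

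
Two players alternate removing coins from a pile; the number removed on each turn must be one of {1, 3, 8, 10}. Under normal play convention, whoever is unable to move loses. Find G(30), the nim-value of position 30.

n :  0  1  2  3  4  5  6  7  8  9 10 11 12 13 14 15 16 17 18 19 20 21 22 23 24 25 26 27 28 29 30
G :  0  1  0  1  0  1  0  1  2  3  2  0  1  0  1  0  1  0  1  2  3  2  0  1  0  1  0  1  0  1  2

2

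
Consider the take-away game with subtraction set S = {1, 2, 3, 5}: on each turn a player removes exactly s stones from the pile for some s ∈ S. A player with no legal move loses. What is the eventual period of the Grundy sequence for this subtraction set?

G(0) = 0
G(1) = mex{0} = 1
G(2) = mex{1,0} = 2
G(3) = mex{2,1,0} = 3
G(4) = mex{3,2,1} = 0
G(5) = mex{0,3,2,0} = 1
G(6) = mex{1,0,3,1} = 2
G(7) = mex{2,1,0,2} = 3
G(8) = mex{3,2,1,3} = 0
G(9) = mex{0,3,2,0} = 1
G(10) = mex{1,0,3,1} = 2
G(11) = mex{2,1,0,2} = 3
G(12) = mex{3,2,1,3} = 0
G(13) = mex{0,3,2,0} = 1
G(14) = mex{1,0,3,1} = 2
G(n+4) = G(n) holds for n = 0,…,4 (a full window of length max(S) = 5), so the sequence is purely periodic with period 4.

4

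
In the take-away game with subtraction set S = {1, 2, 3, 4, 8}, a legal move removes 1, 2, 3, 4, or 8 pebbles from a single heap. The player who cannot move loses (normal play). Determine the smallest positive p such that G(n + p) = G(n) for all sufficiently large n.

5

n :  0  1  2  3  4  5  6  7  8  9 10 11 12 13 14
G :  0  1  2  3  4  0  1  2  3  4  0  1  2  3  4
G(n+5) = G(n) holds for n = 0,…,7 (a full window of length max(S) = 8), so the sequence is purely periodic with period 5.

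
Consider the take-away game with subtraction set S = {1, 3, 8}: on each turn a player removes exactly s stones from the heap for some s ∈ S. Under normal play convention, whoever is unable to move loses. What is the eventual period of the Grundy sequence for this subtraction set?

11

G(0) = 0
G(1) = mex{0} = 1
G(2) = mex{1} = 0
G(3) = mex{0,0} = 1
G(4) = mex{1,1} = 0
G(5) = mex{0,0} = 1
G(6) = mex{1,1} = 0
G(7) = mex{0,0} = 1
G(8) = mex{1,1,0} = 2
G(9) = mex{2,0,1} = 3
G(10) = mex{3,1,0} = 2
G(11) = mex{2,2,1} = 0
G(12) = mex{0,3,0} = 1
G(13) = mex{1,2,1} = 0
G(14) = mex{0,0,0} = 1
G(15) = mex{1,1,1} = 0
G(16) = mex{0,0,2} = 1
G(17) = mex{1,1,3} = 0
G(18) = mex{0,0,2} = 1
G(19) = mex{1,1,0} = 2
G(20) = mex{2,0,1} = 3
G(21) = mex{3,1,0} = 2
G(22) = mex{2,2,1} = 0
G(23) = mex{0,3,0} = 1
G(n+11) = G(n) holds for n = 0,…,7 (a full window of length max(S) = 8), so the sequence is purely periodic with period 11.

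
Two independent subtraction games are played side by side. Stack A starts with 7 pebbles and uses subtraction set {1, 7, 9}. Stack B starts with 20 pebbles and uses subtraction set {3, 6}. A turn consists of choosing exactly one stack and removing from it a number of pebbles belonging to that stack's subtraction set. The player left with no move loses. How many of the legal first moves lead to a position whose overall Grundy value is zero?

3

Stack A, S = {1, 7, 9}:
n : 0 1 2 3 4 5 6 7
G : 0 1 0 1 0 1 0 1
G_A(7) = 1.
Stack B, S = {3, 6}:
G(0) = 0
G(1) = mex{} = 0
G(2) = mex{} = 0
G(3) = mex{0} = 1
G(4) = mex{0} = 1
G(5) = mex{0} = 1
G(6) = mex{1,0} = 2
G(7) = mex{1,0} = 2
G(8) = mex{1,0} = 2
G(9) = mex{2,1} = 0
G(10) = mex{2,1} = 0
G(11) = mex{2,1} = 0
G(12) = mex{0,2} = 1
G(13) = mex{0,2} = 1
G(14) = mex{0,2} = 1
G(15) = mex{1,0} = 2
G(16) = mex{1,0} = 2
G(17) = mex{1,0} = 2
G(18) = mex{2,1} = 0
G(19) = mex{2,1} = 0
G(20) = mex{2,1} = 0
G_B(20) = 0.
Combined Grundy value = 1 ⊕ 0 = 1.
A winning move leaves total XOR = 0, i.e. changes one component's Grundy value g to g ⊕ X where X is the current total.
Stack A: need g' = 1⊕1 = 0. Options: 7−1→G=0, 7−7→G=0. Hits: 2.
Stack B: need g' = 0⊕1 = 1. Options: 20−3→G=2, 20−6→G=1. Hits: 1.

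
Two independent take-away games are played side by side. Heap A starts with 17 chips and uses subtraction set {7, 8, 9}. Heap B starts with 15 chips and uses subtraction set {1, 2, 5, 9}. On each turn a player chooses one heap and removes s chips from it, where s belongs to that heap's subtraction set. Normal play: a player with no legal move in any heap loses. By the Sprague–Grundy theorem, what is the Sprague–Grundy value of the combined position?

2

Heap A, S = {7, 8, 9}:
G(0) = 0
G(1) = mex{} = 0
G(2) = mex{} = 0
G(3) = mex{} = 0
G(4) = mex{} = 0
G(5) = mex{} = 0
G(6) = mex{} = 0
G(7) = mex{0} = 1
G(8) = mex{0,0} = 1
G(9) = mex{0,0,0} = 1
G(10) = mex{0,0,0} = 1
G(11) = mex{0,0,0} = 1
G(12) = mex{0,0,0} = 1
G(13) = mex{0,0,0} = 1
G(14) = mex{1,0,0} = 2
G(15) = mex{1,1,0} = 2
G(16) = mex{1,1,1} = 0
G(17) = mex{1,1,1} = 0
G_A(17) = 0.
Heap B, S = {1, 2, 5, 9}:
n :  0  1  2  3  4  5  6  7  8  9 10 11 12 13 14 15
G :  0  1  2  0  1  2  0  1  2  3  0  1  2  0  1  2
G_B(15) = 2.
Combined Grundy value = 0 ⊕ 2 = 2.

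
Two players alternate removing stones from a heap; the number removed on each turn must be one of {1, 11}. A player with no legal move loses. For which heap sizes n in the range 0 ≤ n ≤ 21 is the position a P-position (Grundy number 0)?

G(0) = 0
G(1) = mex{0} = 1
G(2) = mex{1} = 0
G(3) = mex{0} = 1
G(4) = mex{1} = 0
G(5) = mex{0} = 1
G(6) = mex{1} = 0
G(7) = mex{0} = 1
G(8) = mex{1} = 0
G(9) = mex{0} = 1
G(10) = mex{1} = 0
G(11) = mex{0,0} = 1
G(12) = mex{1,1} = 0
G(13) = mex{0,0} = 1
G(14) = mex{1,1} = 0
G(15) = mex{0,0} = 1
G(16) = mex{1,1} = 0
G(17) = mex{0,0} = 1
G(18) = mex{1,1} = 0
G(19) = mex{0,0} = 1
G(20) = mex{1,1} = 0
G(21) = mex{0,0} = 1
P-positions are exactly the n with G(n) = 0.

0, 2, 4, 6, 8, 10, 12, 14, 16, 18, 20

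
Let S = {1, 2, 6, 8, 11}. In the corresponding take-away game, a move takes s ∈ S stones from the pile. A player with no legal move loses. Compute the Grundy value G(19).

G(0) = 0
G(1) = mex{0} = 1
G(2) = mex{1,0} = 2
G(3) = mex{2,1} = 0
G(4) = mex{0,2} = 1
G(5) = mex{1,0} = 2
G(6) = mex{2,1,0} = 3
G(7) = mex{3,2,1} = 0
G(8) = mex{0,3,2,0} = 1
G(9) = mex{1,0,0,1} = 2
G(10) = mex{2,1,1,2} = 0
G(11) = mex{0,2,2,0,0} = 1
G(12) = mex{1,0,3,1,1} = 2
G(13) = mex{2,1,0,2,2} = 3
G(14) = mex{3,2,1,3,0} = 4
G(15) = mex{4,3,2,0,1} = 5
G(16) = mex{5,4,0,1,2} = 3
G(17) = mex{3,5,1,2,3} = 0
G(18) = mex{0,3,2,0,0} = 1
G(19) = mex{1,0,3,1,1} = 2

2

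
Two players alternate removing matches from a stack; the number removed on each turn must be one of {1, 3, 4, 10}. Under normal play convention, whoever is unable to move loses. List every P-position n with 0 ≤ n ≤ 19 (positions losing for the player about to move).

n :  0  1  2  3  4  5  6  7  8  9 10 11 12 13 14 15 16 17 18 19
G :  0  1  0  1  2  3  2  0  1  0  1  2  3  2  0  1  0  1  2  3
P-positions are exactly the n with G(n) = 0.

0, 2, 7, 9, 14, 16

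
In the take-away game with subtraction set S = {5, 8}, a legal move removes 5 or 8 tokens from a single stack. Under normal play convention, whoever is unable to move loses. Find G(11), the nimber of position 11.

2

G(0) = 0
G(1) = mex{} = 0
G(2) = mex{} = 0
G(3) = mex{} = 0
G(4) = mex{} = 0
G(5) = mex{0} = 1
G(6) = mex{0} = 1
G(7) = mex{0} = 1
G(8) = mex{0,0} = 1
G(9) = mex{0,0} = 1
G(10) = mex{1,0} = 2
G(11) = mex{1,0} = 2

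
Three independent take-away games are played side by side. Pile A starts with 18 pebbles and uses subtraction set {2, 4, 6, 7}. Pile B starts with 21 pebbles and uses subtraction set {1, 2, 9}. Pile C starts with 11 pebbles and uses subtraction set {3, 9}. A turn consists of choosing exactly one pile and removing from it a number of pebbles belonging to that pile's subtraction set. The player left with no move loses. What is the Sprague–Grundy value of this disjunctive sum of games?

0

Pile A, S = {2, 4, 6, 7}:
n :  0  1  2  3  4  5  6  7  8  9 10 11 12 13 14 15 16 17 18
G :  0  0  1  1  2  2  3  3  4  0  0  1  1  2  2  3  3  4  0
G_A(18) = 0.
Pile B, S = {1, 2, 9}:
G(0) = 0
G(1) = mex{0} = 1
G(2) = mex{1,0} = 2
G(3) = mex{2,1} = 0
G(4) = mex{0,2} = 1
G(5) = mex{1,0} = 2
G(6) = mex{2,1} = 0
G(7) = mex{0,2} = 1
G(8) = mex{1,0} = 2
G(9) = mex{2,1,0} = 3
G(10) = mex{3,2,1} = 0
G(11) = mex{0,3,2} = 1
G(12) = mex{1,0,0} = 2
G(13) = mex{2,1,1} = 0
G(14) = mex{0,2,2} = 1
G(15) = mex{1,0,0} = 2
G(16) = mex{2,1,1} = 0
G(17) = mex{0,2,2} = 1
G(18) = mex{1,0,3} = 2
G(19) = mex{2,1,0} = 3
G(20) = mex{3,2,1} = 0
G(21) = mex{0,3,2} = 1
G_B(21) = 1.
Pile C, S = {3, 9}:
n :  0  1  2  3  4  5  6  7  8  9 10 11
G :  0  0  0  1  1  1  0  0  0  1  1  1
G_C(11) = 1.
Combined Grundy value = 0 ⊕ 1 ⊕ 1 = 0.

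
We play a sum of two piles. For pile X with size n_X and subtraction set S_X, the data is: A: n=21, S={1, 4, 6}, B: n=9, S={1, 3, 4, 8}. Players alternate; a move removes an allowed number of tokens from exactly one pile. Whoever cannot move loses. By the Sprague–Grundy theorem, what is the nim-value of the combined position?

Pile A, S = {1, 4, 6}:
n :  0  1  2  3  4  5  6  7  8  9 10 11 12 13 14 15 16 17 18 19 20 21
G :  0  1  0  1  2  0  1  0  1  2  0  1  0  1  2  0  1  0  1  2  0  1
G_A(21) = 1.
Pile B, S = {1, 3, 4, 8}:
n : 0 1 2 3 4 5 6 7 8 9
G : 0 1 0 1 2 3 2 0 1 0
G_B(9) = 0.
Combined Grundy value = 1 ⊕ 0 = 1.

1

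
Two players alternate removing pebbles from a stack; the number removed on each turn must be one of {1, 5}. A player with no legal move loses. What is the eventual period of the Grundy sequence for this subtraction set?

G(0) = 0
G(1) = mex{0} = 1
G(2) = mex{1} = 0
G(3) = mex{0} = 1
G(4) = mex{1} = 0
G(5) = mex{0,0} = 1
G(6) = mex{1,1} = 0
G(7) = mex{0,0} = 1
G(8) = mex{1,1} = 0
G(9) = mex{0,0} = 1
G(10) = mex{1,1} = 0
G(11) = mex{0,0} = 1
G(12) = mex{1,1} = 0
G(13) = mex{0,0} = 1
G(14) = mex{1,1} = 0
G(n+2) = G(n) holds for n = 0,…,4 (a full window of length max(S) = 5), so the sequence is purely periodic with period 2.

2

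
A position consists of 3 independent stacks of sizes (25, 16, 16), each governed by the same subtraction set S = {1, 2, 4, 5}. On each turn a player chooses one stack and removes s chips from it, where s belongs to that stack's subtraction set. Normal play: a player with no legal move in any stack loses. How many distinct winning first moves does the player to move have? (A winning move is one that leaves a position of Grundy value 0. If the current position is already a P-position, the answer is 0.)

6

All stacks use S = {1, 2, 4, 5}:
n :  0  1  2  3  4  5  6  7  8  9 10 11 12 13 14 15 16 17 18 19 20 21 22 23 24 25
G :  0  1  2  0  1  2  0  1  2  0  1  2  0  1  2  0  1  2  0  1  2  0  1  2  0  1
Stack A: G(25) = 1.
Stack B: G(16) = 1.
Stack C: G(16) = 1.
Combined Grundy value = 1 ⊕ 1 ⊕ 1 = 1.
A winning move leaves total XOR = 0, i.e. changes one component's Grundy value g to g ⊕ X where X is the current total.
Stack A: need g' = 1⊕1 = 0. Options: 25−1→G=0, 25−2→G=2, 25−4→G=0, 25−5→G=2. Hits: 2.
Stack B: need g' = 1⊕1 = 0. Options: 16−1→G=0, 16−2→G=2, 16−4→G=0, 16−5→G=2. Hits: 2.
Stack C: need g' = 1⊕1 = 0. Options: 16−1→G=0, 16−2→G=2, 16−4→G=0, 16−5→G=2. Hits: 2.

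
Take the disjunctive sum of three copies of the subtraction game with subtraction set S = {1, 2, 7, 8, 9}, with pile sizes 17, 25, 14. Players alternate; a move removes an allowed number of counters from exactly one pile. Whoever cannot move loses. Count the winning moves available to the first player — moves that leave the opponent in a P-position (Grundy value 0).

All piles use S = {1, 2, 7, 8, 9}:
n :  0  1  2  3  4  5  6  7  8  9 10 11 12 13 14 15 16 17 18 19 20 21 22 23 24 25
G :  0  1  2  0  1  2  0  1  2  3  4  5  3  4  5  3  0  1  2  0  1  2  0  1  2  3
Pile A: G(17) = 1.
Pile B: G(25) = 3.
Pile C: G(14) = 5.
Combined Grundy value = 1 ⊕ 3 ⊕ 5 = 7.
A winning move leaves total XOR = 0, i.e. changes one component's Grundy value g to g ⊕ X where X is the current total.
Pile A: need g' = 1⊕7 = 6. Options: 17−1→G=0, 17−2→G=3, 17−7→G=4, 17−8→G=3, 17−9→G=2. Hits: 0.
Pile B: need g' = 3⊕7 = 4. Options: 25−1→G=2, 25−2→G=1, 25−7→G=2, 25−8→G=1, 25−9→G=0. Hits: 0.
Pile C: need g' = 5⊕7 = 2. Options: 14−1→G=4, 14−2→G=3, 14−7→G=1, 14−8→G=0, 14−9→G=2. Hits: 1.

1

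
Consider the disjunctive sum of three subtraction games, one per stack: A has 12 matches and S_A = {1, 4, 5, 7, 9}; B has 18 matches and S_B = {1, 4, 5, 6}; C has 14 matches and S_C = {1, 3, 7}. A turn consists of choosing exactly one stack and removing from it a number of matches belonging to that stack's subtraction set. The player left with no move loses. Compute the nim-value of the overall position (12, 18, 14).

2

Stack A, S = {1, 4, 5, 7, 9}:
n :  0  1  2  3  4  5  6  7  8  9 10 11 12
G :  0  1  0  1  2  3  2  3  0  1  0  1  2
G_A(12) = 2.
Stack B, S = {1, 4, 5, 6}:
G(0) = 0
G(1) = mex{0} = 1
G(2) = mex{1} = 0
G(3) = mex{0} = 1
G(4) = mex{1,0} = 2
G(5) = mex{2,1,0} = 3
G(6) = mex{3,0,1,0} = 2
G(7) = mex{2,1,0,1} = 3
G(8) = mex{3,2,1,0} = 4
G(9) = mex{4,3,2,1} = 0
G(10) = mex{0,2,3,2} = 1
G(11) = mex{1,3,2,3} = 0
G(12) = mex{0,4,3,2} = 1
G(13) = mex{1,0,4,3} = 2
G(14) = mex{2,1,0,4} = 3
G(15) = mex{3,0,1,0} = 2
G(16) = mex{2,1,0,1} = 3
G(17) = mex{3,2,1,0} = 4
G(18) = mex{4,3,2,1} = 0
G_B(18) = 0.
Stack C, S = {1, 3, 7}:
G(0) = 0
G(1) = mex{0} = 1
G(2) = mex{1} = 0
G(3) = mex{0,0} = 1
G(4) = mex{1,1} = 0
G(5) = mex{0,0} = 1
G(6) = mex{1,1} = 0
G(7) = mex{0,0,0} = 1
G(8) = mex{1,1,1} = 0
G(9) = mex{0,0,0} = 1
G(10) = mex{1,1,1} = 0
G(11) = mex{0,0,0} = 1
G(12) = mex{1,1,1} = 0
G(13) = mex{0,0,0} = 1
G(14) = mex{1,1,1} = 0
G_C(14) = 0.
Combined Grundy value = 2 ⊕ 0 ⊕ 0 = 2.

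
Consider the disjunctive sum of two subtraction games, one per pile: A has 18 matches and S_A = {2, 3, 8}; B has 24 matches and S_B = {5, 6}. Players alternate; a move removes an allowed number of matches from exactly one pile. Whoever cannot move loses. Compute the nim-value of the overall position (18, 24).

1

Pile A, S = {2, 3, 8}:
n :  0  1  2  3  4  5  6  7  8  9 10 11 12 13 14 15 16 17 18
G :  0  0  1  1  2  0  0  1  1  2  0  0  1  1  2  0  0  1  1
G_A(18) = 1.
Pile B, S = {5, 6}:
G(0) = 0
G(1) = mex{} = 0
G(2) = mex{} = 0
G(3) = mex{} = 0
G(4) = mex{} = 0
G(5) = mex{0} = 1
G(6) = mex{0,0} = 1
G(7) = mex{0,0} = 1
G(8) = mex{0,0} = 1
G(9) = mex{0,0} = 1
G(10) = mex{1,0} = 2
G(11) = mex{1,1} = 0
G(12) = mex{1,1} = 0
G(13) = mex{1,1} = 0
G(14) = mex{1,1} = 0
G(15) = mex{2,1} = 0
G(16) = mex{0,2} = 1
G(17) = mex{0,0} = 1
G(18) = mex{0,0} = 1
G(19) = mex{0,0} = 1
G(20) = mex{0,0} = 1
G(21) = mex{1,0} = 2
G(22) = mex{1,1} = 0
G(23) = mex{1,1} = 0
G(24) = mex{1,1} = 0
G_B(24) = 0.
Combined Grundy value = 1 ⊕ 0 = 1.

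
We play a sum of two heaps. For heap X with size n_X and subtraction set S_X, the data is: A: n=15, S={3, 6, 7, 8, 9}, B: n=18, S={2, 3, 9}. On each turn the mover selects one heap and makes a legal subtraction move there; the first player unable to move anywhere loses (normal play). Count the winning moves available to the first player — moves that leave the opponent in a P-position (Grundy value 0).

0

Heap A, S = {3, 6, 7, 8, 9}:
n :  0  1  2  3  4  5  6  7  8  9 10 11 12 13 14 15
G :  0  0  0  1  1  1  2  2  2  3  3  3  0  0  0  1
G_A(15) = 1.
Heap B, S = {2, 3, 9}:
G(0) = 0
G(1) = mex{} = 0
G(2) = mex{0} = 1
G(3) = mex{0,0} = 1
G(4) = mex{1,0} = 2
G(5) = mex{1,1} = 0
G(6) = mex{2,1} = 0
G(7) = mex{0,2} = 1
G(8) = mex{0,0} = 1
G(9) = mex{1,0,0} = 2
G(10) = mex{1,1,0} = 2
G(11) = mex{2,1,1} = 0
G(12) = mex{2,2,1} = 0
G(13) = mex{0,2,2} = 1
G(14) = mex{0,0,0} = 1
G(15) = mex{1,0,0} = 2
G(16) = mex{1,1,1} = 0
G(17) = mex{2,1,1} = 0
G(18) = mex{0,2,2} = 1
G_B(18) = 1.
Combined Grundy value = 1 ⊕ 1 = 0.
A winning move leaves total XOR = 0, i.e. changes one component's Grundy value g to g ⊕ X where X is the current total.
Heap A: target g' = 1⊕0 = 1, but every legal move changes the Grundy value (mex property), so 0 moves.
Heap B: target g' = 1⊕0 = 1, but every legal move changes the Grundy value (mex property), so 0 moves.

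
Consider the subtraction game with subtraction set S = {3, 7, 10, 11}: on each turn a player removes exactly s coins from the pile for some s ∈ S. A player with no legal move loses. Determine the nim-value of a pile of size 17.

1

G(0) = 0
G(1) = mex{} = 0
G(2) = mex{} = 0
G(3) = mex{0} = 1
G(4) = mex{0} = 1
G(5) = mex{0} = 1
G(6) = mex{1} = 0
G(7) = mex{1,0} = 2
G(8) = mex{1,0} = 2
G(9) = mex{0,0} = 1
G(10) = mex{2,1,0} = 3
G(11) = mex{2,1,0,0} = 3
G(12) = mex{1,1,0,0} = 2
G(13) = mex{3,0,1,0} = 2
G(14) = mex{3,2,1,1} = 0
G(15) = mex{2,2,1,1} = 0
G(16) = mex{2,1,0,1} = 3
G(17) = mex{0,3,2,0} = 1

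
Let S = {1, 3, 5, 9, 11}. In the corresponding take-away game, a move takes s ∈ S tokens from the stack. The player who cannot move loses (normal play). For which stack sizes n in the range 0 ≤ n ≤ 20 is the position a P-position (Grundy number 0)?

0, 2, 4, 6, 8, 10, 12, 14, 16, 18, 20

n :  0  1  2  3  4  5  6  7  8  9 10 11 12 13 14 15 16 17 18 19 20
G :  0  1  0  1  0  1  0  1  0  1  0  1  0  1  0  1  0  1  0  1  0
P-positions are exactly the n with G(n) = 0.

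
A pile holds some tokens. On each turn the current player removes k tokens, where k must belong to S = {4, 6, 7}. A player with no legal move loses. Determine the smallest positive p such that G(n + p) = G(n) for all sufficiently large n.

n :  0  1  2  3  4  5  6  7  8  9 10 11 12 13 14 15 16 17 18 19 20 21 22 23
G :  0  0  0  0  1  1  1  1  2  2  2  0  0  0  0  1  1  1  1  2  2  2  0  0
G(n+11) = G(n) holds for n = 0,…,6 (a full window of length max(S) = 7), so the sequence is purely periodic with period 11.

11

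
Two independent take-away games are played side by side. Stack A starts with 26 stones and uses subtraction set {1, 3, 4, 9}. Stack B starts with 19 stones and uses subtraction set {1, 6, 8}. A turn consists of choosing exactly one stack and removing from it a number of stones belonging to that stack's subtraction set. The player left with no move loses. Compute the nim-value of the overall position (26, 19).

Stack A, S = {1, 3, 4, 9}:
G(0) = 0
G(1) = mex{0} = 1
G(2) = mex{1} = 0
G(3) = mex{0,0} = 1
G(4) = mex{1,1,0} = 2
G(5) = mex{2,0,1} = 3
G(6) = mex{3,1,0} = 2
G(7) = mex{2,2,1} = 0
G(8) = mex{0,3,2} = 1
G(9) = mex{1,2,3,0} = 4
G(10) = mex{4,0,2,1} = 3
G(11) = mex{3,1,0,0} = 2
G(12) = mex{2,4,1,1} = 0
G(13) = mex{0,3,4,2} = 1
G(14) = mex{1,2,3,3} = 0
G(15) = mex{0,0,2,2} = 1
G(16) = mex{1,1,0,0} = 2
G(17) = mex{2,0,1,1} = 3
G(18) = mex{3,1,0,4} = 2
G(19) = mex{2,2,1,3} = 0
G(20) = mex{0,3,2,2} = 1
G(21) = mex{1,2,3,0} = 4
G(22) = mex{4,0,2,1} = 3
G(23) = mex{3,1,0,0} = 2
G(24) = mex{2,4,1,1} = 0
G(25) = mex{0,3,4,2} = 1
G(26) = mex{1,2,3,3} = 0
G_A(26) = 0.
Stack B, S = {1, 6, 8}:
G(0) = 0
G(1) = mex{0} = 1
G(2) = mex{1} = 0
G(3) = mex{0} = 1
G(4) = mex{1} = 0
G(5) = mex{0} = 1
G(6) = mex{1,0} = 2
G(7) = mex{2,1} = 0
G(8) = mex{0,0,0} = 1
G(9) = mex{1,1,1} = 0
G(10) = mex{0,0,0} = 1
G(11) = mex{1,1,1} = 0
G(12) = mex{0,2,0} = 1
G(13) = mex{1,0,1} = 2
G(14) = mex{2,1,2} = 0
G(15) = mex{0,0,0} = 1
G(16) = mex{1,1,1} = 0
G(17) = mex{0,0,0} = 1
G(18) = mex{1,1,1} = 0
G(19) = mex{0,2,0} = 1
G_B(19) = 1.
Combined Grundy value = 0 ⊕ 1 = 1.

1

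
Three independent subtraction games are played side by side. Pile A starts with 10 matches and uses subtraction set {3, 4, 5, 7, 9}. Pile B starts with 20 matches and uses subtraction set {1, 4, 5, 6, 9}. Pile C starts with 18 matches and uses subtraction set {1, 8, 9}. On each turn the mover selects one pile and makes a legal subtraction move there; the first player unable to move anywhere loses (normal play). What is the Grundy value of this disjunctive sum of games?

3

Pile A, S = {3, 4, 5, 7, 9}:
n :  0  1  2  3  4  5  6  7  8  9 10
G :  0  0  0  1  1  1  2  2  2  3  3
G_A(10) = 3.
Pile B, S = {1, 4, 5, 6, 9}:
G(0) = 0
G(1) = mex{0} = 1
G(2) = mex{1} = 0
G(3) = mex{0} = 1
G(4) = mex{1,0} = 2
G(5) = mex{2,1,0} = 3
G(6) = mex{3,0,1,0} = 2
G(7) = mex{2,1,0,1} = 3
G(8) = mex{3,2,1,0} = 4
G(9) = mex{4,3,2,1,0} = 5
G(10) = mex{5,2,3,2,1} = 0
G(11) = mex{0,3,2,3,0} = 1
G(12) = mex{1,4,3,2,1} = 0
G(13) = mex{0,5,4,3,2} = 1
G(14) = mex{1,0,5,4,3} = 2
G(15) = mex{2,1,0,5,2} = 3
G(16) = mex{3,0,1,0,3} = 2
G(17) = mex{2,1,0,1,4} = 3
G(18) = mex{3,2,1,0,5} = 4
G(19) = mex{4,3,2,1,0} = 5
G(20) = mex{5,2,3,2,1} = 0
G_B(20) = 0.
Pile C, S = {1, 8, 9}:
G(0) = 0
G(1) = mex{0} = 1
G(2) = mex{1} = 0
G(3) = mex{0} = 1
G(4) = mex{1} = 0
G(5) = mex{0} = 1
G(6) = mex{1} = 0
G(7) = mex{0} = 1
G(8) = mex{1,0} = 2
G(9) = mex{2,1,0} = 3
G(10) = mex{3,0,1} = 2
G(11) = mex{2,1,0} = 3
G(12) = mex{3,0,1} = 2
G(13) = mex{2,1,0} = 3
G(14) = mex{3,0,1} = 2
G(15) = mex{2,1,0} = 3
G(16) = mex{3,2,1} = 0
G(17) = mex{0,3,2} = 1
G(18) = mex{1,2,3} = 0
G_C(18) = 0.
Combined Grundy value = 3 ⊕ 0 ⊕ 0 = 3.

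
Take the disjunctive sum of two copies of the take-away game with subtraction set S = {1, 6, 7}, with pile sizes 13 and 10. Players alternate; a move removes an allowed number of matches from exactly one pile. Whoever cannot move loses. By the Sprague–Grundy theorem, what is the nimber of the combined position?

3

All piles use S = {1, 6, 7}:
n :  0  1  2  3  4  5  6  7  8  9 10 11 12 13
G :  0  1  0  1  0  1  2  3  2  3  2  3  0  1
Pile A: G(13) = 1.
Pile B: G(10) = 2.
Combined Grundy value = 1 ⊕ 2 = 3.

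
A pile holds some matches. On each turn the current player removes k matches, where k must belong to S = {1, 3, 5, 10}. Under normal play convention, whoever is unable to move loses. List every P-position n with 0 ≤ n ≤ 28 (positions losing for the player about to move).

0, 2, 4, 6, 8, 15, 17, 19, 21, 23

G(0) = 0
G(1) = mex{0} = 1
G(2) = mex{1} = 0
G(3) = mex{0,0} = 1
G(4) = mex{1,1} = 0
G(5) = mex{0,0,0} = 1
G(6) = mex{1,1,1} = 0
G(7) = mex{0,0,0} = 1
G(8) = mex{1,1,1} = 0
G(9) = mex{0,0,0} = 1
G(10) = mex{1,1,1,0} = 2
G(11) = mex{2,0,0,1} = 3
G(12) = mex{3,1,1,0} = 2
G(13) = mex{2,2,0,1} = 3
G(14) = mex{3,3,1,0} = 2
G(15) = mex{2,2,2,1} = 0
G(16) = mex{0,3,3,0} = 1
G(17) = mex{1,2,2,1} = 0
G(18) = mex{0,0,3,0} = 1
G(19) = mex{1,1,2,1} = 0
G(20) = mex{0,0,0,2} = 1
G(21) = mex{1,1,1,3} = 0
G(22) = mex{0,0,0,2} = 1
G(23) = mex{1,1,1,3} = 0
G(24) = mex{0,0,0,2} = 1
G(25) = mex{1,1,1,0} = 2
G(26) = mex{2,0,0,1} = 3
G(27) = mex{3,1,1,0} = 2
G(28) = mex{2,2,0,1} = 3
P-positions are exactly the n with G(n) = 0.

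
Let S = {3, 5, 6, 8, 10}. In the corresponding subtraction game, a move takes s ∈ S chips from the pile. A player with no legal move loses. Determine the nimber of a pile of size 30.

1

n :  0  1  2  3  4  5  6  7  8  9 10 11 12 13 14 15 16 17 18 19 20 21 22 23 24 25 26 27 28 29 30
G :  0  0  0  1  1  1  2  2  2  3  3  3  4  0  0  0  1  1  1  2  2  2  3  3  3  4  0  0  0  1  1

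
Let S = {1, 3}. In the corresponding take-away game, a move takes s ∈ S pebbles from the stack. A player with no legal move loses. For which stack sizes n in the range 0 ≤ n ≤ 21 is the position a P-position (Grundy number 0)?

n :  0  1  2  3  4  5  6  7  8  9 10 11 12 13 14 15 16 17 18 19 20 21
G :  0  1  0  1  0  1  0  1  0  1  0  1  0  1  0  1  0  1  0  1  0  1
P-positions are exactly the n with G(n) = 0.

0, 2, 4, 6, 8, 10, 12, 14, 16, 18, 20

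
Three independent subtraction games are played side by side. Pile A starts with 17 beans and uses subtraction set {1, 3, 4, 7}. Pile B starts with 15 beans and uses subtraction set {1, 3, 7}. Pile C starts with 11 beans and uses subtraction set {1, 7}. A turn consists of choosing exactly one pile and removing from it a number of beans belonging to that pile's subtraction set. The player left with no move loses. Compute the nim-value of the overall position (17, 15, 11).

1

Pile A, S = {1, 3, 4, 7}:
G(0) = 0
G(1) = mex{0} = 1
G(2) = mex{1} = 0
G(3) = mex{0,0} = 1
G(4) = mex{1,1,0} = 2
G(5) = mex{2,0,1} = 3
G(6) = mex{3,1,0} = 2
G(7) = mex{2,2,1,0} = 3
G(8) = mex{3,3,2,1} = 0
G(9) = mex{0,2,3,0} = 1
G(10) = mex{1,3,2,1} = 0
G(11) = mex{0,0,3,2} = 1
G(12) = mex{1,1,0,3} = 2
G(13) = mex{2,0,1,2} = 3
G(14) = mex{3,1,0,3} = 2
G(15) = mex{2,2,1,0} = 3
G(16) = mex{3,3,2,1} = 0
G(17) = mex{0,2,3,0} = 1
G_A(17) = 1.
Pile B, S = {1, 3, 7}:
n :  0  1  2  3  4  5  6  7  8  9 10 11 12 13 14 15
G :  0  1  0  1  0  1  0  1  0  1  0  1  0  1  0  1
G_B(15) = 1.
Pile C, S = {1, 7}:
G(0) = 0
G(1) = mex{0} = 1
G(2) = mex{1} = 0
G(3) = mex{0} = 1
G(4) = mex{1} = 0
G(5) = mex{0} = 1
G(6) = mex{1} = 0
G(7) = mex{0,0} = 1
G(8) = mex{1,1} = 0
G(9) = mex{0,0} = 1
G(10) = mex{1,1} = 0
G(11) = mex{0,0} = 1
G_C(11) = 1.
Combined Grundy value = 1 ⊕ 1 ⊕ 1 = 1.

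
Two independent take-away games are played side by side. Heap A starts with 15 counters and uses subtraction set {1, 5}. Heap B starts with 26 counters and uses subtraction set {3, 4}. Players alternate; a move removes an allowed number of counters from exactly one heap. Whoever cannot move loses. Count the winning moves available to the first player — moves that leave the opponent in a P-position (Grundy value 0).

0

Heap A, S = {1, 5}:
G(0) = 0
G(1) = mex{0} = 1
G(2) = mex{1} = 0
G(3) = mex{0} = 1
G(4) = mex{1} = 0
G(5) = mex{0,0} = 1
G(6) = mex{1,1} = 0
G(7) = mex{0,0} = 1
G(8) = mex{1,1} = 0
G(9) = mex{0,0} = 1
G(10) = mex{1,1} = 0
G(11) = mex{0,0} = 1
G(12) = mex{1,1} = 0
G(13) = mex{0,0} = 1
G(14) = mex{1,1} = 0
G(15) = mex{0,0} = 1
G_A(15) = 1.
Heap B, S = {3, 4}:
n :  0  1  2  3  4  5  6  7  8  9 10 11 12 13 14 15 16 17 18 19 20 21 22 23 24 25 26
G :  0  0  0  1  1  1  2  0  0  0  1  1  1  2  0  0  0  1  1  1  2  0  0  0  1  1  1
G_B(26) = 1.
Combined Grundy value = 1 ⊕ 1 = 0.
A winning move leaves total XOR = 0, i.e. changes one component's Grundy value g to g ⊕ X where X is the current total.
Heap A: target g' = 1⊕0 = 1, but every legal move changes the Grundy value (mex property), so 0 moves.
Heap B: target g' = 1⊕0 = 1, but every legal move changes the Grundy value (mex property), so 0 moves.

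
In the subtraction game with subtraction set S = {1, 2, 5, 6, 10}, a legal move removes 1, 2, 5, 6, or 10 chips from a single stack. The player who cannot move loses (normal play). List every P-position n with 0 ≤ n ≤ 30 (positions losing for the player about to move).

0, 3, 7, 11, 14, 18, 22, 25, 29

G(0) = 0
G(1) = mex{0} = 1
G(2) = mex{1,0} = 2
G(3) = mex{2,1} = 0
G(4) = mex{0,2} = 1
G(5) = mex{1,0,0} = 2
G(6) = mex{2,1,1,0} = 3
G(7) = mex{3,2,2,1} = 0
G(8) = mex{0,3,0,2} = 1
G(9) = mex{1,0,1,0} = 2
G(10) = mex{2,1,2,1,0} = 3
G(11) = mex{3,2,3,2,1} = 0
G(12) = mex{0,3,0,3,2} = 1
G(13) = mex{1,0,1,0,0} = 2
G(14) = mex{2,1,2,1,1} = 0
G(15) = mex{0,2,3,2,2} = 1
G(16) = mex{1,0,0,3,3} = 2
G(17) = mex{2,1,1,0,0} = 3
G(18) = mex{3,2,2,1,1} = 0
G(19) = mex{0,3,0,2,2} = 1
G(20) = mex{1,0,1,0,3} = 2
G(21) = mex{2,1,2,1,0} = 3
G(22) = mex{3,2,3,2,1} = 0
G(23) = mex{0,3,0,3,2} = 1
G(24) = mex{1,0,1,0,0} = 2
G(25) = mex{2,1,2,1,1} = 0
G(26) = mex{0,2,3,2,2} = 1
G(27) = mex{1,0,0,3,3} = 2
G(28) = mex{2,1,1,0,0} = 3
G(29) = mex{3,2,2,1,1} = 0
G(30) = mex{0,3,0,2,2} = 1
P-positions are exactly the n with G(n) = 0.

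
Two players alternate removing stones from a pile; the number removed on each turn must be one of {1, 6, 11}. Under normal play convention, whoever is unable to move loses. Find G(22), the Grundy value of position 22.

G(0) = 0
G(1) = mex{0} = 1
G(2) = mex{1} = 0
G(3) = mex{0} = 1
G(4) = mex{1} = 0
G(5) = mex{0} = 1
G(6) = mex{1,0} = 2
G(7) = mex{2,1} = 0
G(8) = mex{0,0} = 1
G(9) = mex{1,1} = 0
G(10) = mex{0,0} = 1
G(11) = mex{1,1,0} = 2
G(12) = mex{2,2,1} = 0
G(13) = mex{0,0,0} = 1
G(14) = mex{1,1,1} = 0
G(15) = mex{0,0,0} = 1
G(16) = mex{1,1,1} = 0
G(17) = mex{0,2,2} = 1
G(18) = mex{1,0,0} = 2
G(19) = mex{2,1,1} = 0
G(20) = mex{0,0,0} = 1
G(21) = mex{1,1,1} = 0
G(22) = mex{0,0,2} = 1

1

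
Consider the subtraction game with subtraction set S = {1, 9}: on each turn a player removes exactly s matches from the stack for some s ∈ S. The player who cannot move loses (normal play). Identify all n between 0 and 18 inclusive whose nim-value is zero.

n :  0  1  2  3  4  5  6  7  8  9 10 11 12 13 14 15 16 17 18
G :  0  1  0  1  0  1  0  1  0  1  0  1  0  1  0  1  0  1  0
P-positions are exactly the n with G(n) = 0.

0, 2, 4, 6, 8, 10, 12, 14, 16, 18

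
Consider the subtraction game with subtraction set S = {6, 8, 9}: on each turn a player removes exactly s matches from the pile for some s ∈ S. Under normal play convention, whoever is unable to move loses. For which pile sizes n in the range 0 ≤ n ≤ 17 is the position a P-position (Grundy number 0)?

0, 1, 2, 3, 4, 5, 15, 16, 17

G(0) = 0
G(1) = mex{} = 0
G(2) = mex{} = 0
G(3) = mex{} = 0
G(4) = mex{} = 0
G(5) = mex{} = 0
G(6) = mex{0} = 1
G(7) = mex{0} = 1
G(8) = mex{0,0} = 1
G(9) = mex{0,0,0} = 1
G(10) = mex{0,0,0} = 1
G(11) = mex{0,0,0} = 1
G(12) = mex{1,0,0} = 2
G(13) = mex{1,0,0} = 2
G(14) = mex{1,1,0} = 2
G(15) = mex{1,1,1} = 0
G(16) = mex{1,1,1} = 0
G(17) = mex{1,1,1} = 0
P-positions are exactly the n with G(n) = 0.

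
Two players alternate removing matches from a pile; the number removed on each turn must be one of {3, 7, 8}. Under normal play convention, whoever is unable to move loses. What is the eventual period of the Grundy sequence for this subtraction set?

n :  0  1  2  3  4  5  6  7  8  9 10 11 12 13 14 15 16 17 18 19 20 21 22 23 24 25
G :  0  0  0  1  1  1  0  2  2  1  3  0  0  2  1  1  0  0  2  1  1  0  0  2  1  1
From n = 11 onward G(n+5) = G(n); since this holds over max(S) = 8 consecutive positions the period is 5 (pre-period 11).

5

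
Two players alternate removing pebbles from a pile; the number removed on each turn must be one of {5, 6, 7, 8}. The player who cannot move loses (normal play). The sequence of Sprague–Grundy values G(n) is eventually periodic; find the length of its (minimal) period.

13

n :  0  1  2  3  4  5  6  7  8  9 10 11 12 13 14 15 16 17 18 19 20 21 22 23 24 25 26 27
G :  0  0  0  0  0  1  1  1  1  1  2  2  2  0  0  0  0  0  1  1  1  1  1  2  2  2  0  0
G(n+13) = G(n) holds for n = 0,…,7 (a full window of length max(S) = 8), so the sequence is purely periodic with period 13.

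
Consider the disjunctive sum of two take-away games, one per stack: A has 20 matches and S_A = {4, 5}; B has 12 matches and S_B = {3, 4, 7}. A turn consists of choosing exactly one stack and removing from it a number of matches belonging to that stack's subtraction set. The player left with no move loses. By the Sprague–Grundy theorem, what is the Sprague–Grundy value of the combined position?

Stack A, S = {4, 5}:
n :  0  1  2  3  4  5  6  7  8  9 10 11 12 13 14 15 16 17 18 19 20
G :  0  0  0  0  1  1  1  1  2  0  0  0  0  1  1  1  1  2  0  0  0
G_A(20) = 0.
Stack B, S = {3, 4, 7}:
G(0) = 0
G(1) = mex{} = 0
G(2) = mex{} = 0
G(3) = mex{0} = 1
G(4) = mex{0,0} = 1
G(5) = mex{0,0} = 1
G(6) = mex{1,0} = 2
G(7) = mex{1,1,0} = 2
G(8) = mex{1,1,0} = 2
G(9) = mex{2,1,0} = 3
G(10) = mex{2,2,1} = 0
G(11) = mex{2,2,1} = 0
G(12) = mex{3,2,1} = 0
G_B(12) = 0.
Combined Grundy value = 0 ⊕ 0 = 0.

0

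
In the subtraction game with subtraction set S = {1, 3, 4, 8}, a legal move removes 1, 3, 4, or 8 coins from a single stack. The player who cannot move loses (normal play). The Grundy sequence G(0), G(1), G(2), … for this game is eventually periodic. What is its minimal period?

7

G(0) = 0
G(1) = mex{0} = 1
G(2) = mex{1} = 0
G(3) = mex{0,0} = 1
G(4) = mex{1,1,0} = 2
G(5) = mex{2,0,1} = 3
G(6) = mex{3,1,0} = 2
G(7) = mex{2,2,1} = 0
G(8) = mex{0,3,2,0} = 1
G(9) = mex{1,2,3,1} = 0
G(10) = mex{0,0,2,0} = 1
G(11) = mex{1,1,0,1} = 2
G(12) = mex{2,0,1,2} = 3
G(13) = mex{3,1,0,3} = 2
G(14) = mex{2,2,1,2} = 0
G(15) = mex{0,3,2,0} = 1
G(16) = mex{1,2,3,1} = 0
G(n+7) = G(n) holds for n = 0,…,7 (a full window of length max(S) = 8), so the sequence is purely periodic with period 7.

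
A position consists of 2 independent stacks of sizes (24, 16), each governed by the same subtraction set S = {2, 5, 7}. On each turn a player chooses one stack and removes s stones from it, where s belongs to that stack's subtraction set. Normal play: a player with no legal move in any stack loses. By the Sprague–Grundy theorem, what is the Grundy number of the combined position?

All stacks use S = {2, 5, 7}:
n :  0  1  2  3  4  5  6  7  8  9 10 11 12 13 14 15 16 17 18 19 20 21 22 23 24
G :  0  0  1  1  0  2  1  3  2  2  0  3  1  0  0  1  1  2  2  3  3  2  0  0  1
Stack A: G(24) = 1.
Stack B: G(16) = 1.
Combined Grundy value = 1 ⊕ 1 = 0.

0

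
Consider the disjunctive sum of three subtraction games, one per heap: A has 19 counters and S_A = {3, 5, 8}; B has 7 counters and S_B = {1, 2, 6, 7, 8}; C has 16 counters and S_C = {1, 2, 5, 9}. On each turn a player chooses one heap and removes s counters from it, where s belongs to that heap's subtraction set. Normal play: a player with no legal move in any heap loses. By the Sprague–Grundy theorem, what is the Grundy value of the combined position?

Heap A, S = {3, 5, 8}:
n :  0  1  2  3  4  5  6  7  8  9 10 11 12 13 14 15 16 17 18 19
G :  0  0  0  1  1  1  2  2  2  3  3  0  0  0  1  1  1  2  2  2
G_A(19) = 2.
Heap B, S = {1, 2, 6, 7, 8}:
G(0) = 0
G(1) = mex{0} = 1
G(2) = mex{1,0} = 2
G(3) = mex{2,1} = 0
G(4) = mex{0,2} = 1
G(5) = mex{1,0} = 2
G(6) = mex{2,1,0} = 3
G(7) = mex{3,2,1,0} = 4
G_B(7) = 4.
Heap C, S = {1, 2, 5, 9}:
G(0) = 0
G(1) = mex{0} = 1
G(2) = mex{1,0} = 2
G(3) = mex{2,1} = 0
G(4) = mex{0,2} = 1
G(5) = mex{1,0,0} = 2
G(6) = mex{2,1,1} = 0
G(7) = mex{0,2,2} = 1
G(8) = mex{1,0,0} = 2
G(9) = mex{2,1,1,0} = 3
G(10) = mex{3,2,2,1} = 0
G(11) = mex{0,3,0,2} = 1
G(12) = mex{1,0,1,0} = 2
G(13) = mex{2,1,2,1} = 0
G(14) = mex{0,2,3,2} = 1
G(15) = mex{1,0,0,0} = 2
G(16) = mex{2,1,1,1} = 0
G_C(16) = 0.
Combined Grundy value = 2 ⊕ 4 ⊕ 0 = 6.

6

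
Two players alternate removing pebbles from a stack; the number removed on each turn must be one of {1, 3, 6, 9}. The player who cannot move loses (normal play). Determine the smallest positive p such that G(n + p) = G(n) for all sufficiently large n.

12

G(0) = 0
G(1) = mex{0} = 1
G(2) = mex{1} = 0
G(3) = mex{0,0} = 1
G(4) = mex{1,1} = 0
G(5) = mex{0,0} = 1
G(6) = mex{1,1,0} = 2
G(7) = mex{2,0,1} = 3
G(8) = mex{3,1,0} = 2
G(9) = mex{2,2,1,0} = 3
G(10) = mex{3,3,0,1} = 2
G(11) = mex{2,2,1,0} = 3
G(12) = mex{3,3,2,1} = 0
G(13) = mex{0,2,3,0} = 1
G(14) = mex{1,3,2,1} = 0
G(15) = mex{0,0,3,2} = 1
G(16) = mex{1,1,2,3} = 0
G(17) = mex{0,0,3,2} = 1
G(18) = mex{1,1,0,3} = 2
G(19) = mex{2,0,1,2} = 3
G(20) = mex{3,1,0,3} = 2
G(21) = mex{2,2,1,0} = 3
G(22) = mex{3,3,0,1} = 2
G(23) = mex{2,2,1,0} = 3
G(24) = mex{3,3,2,1} = 0
G(25) = mex{0,2,3,0} = 1
G(n+12) = G(n) holds for n = 0,…,8 (a full window of length max(S) = 9), so the sequence is purely periodic with period 12.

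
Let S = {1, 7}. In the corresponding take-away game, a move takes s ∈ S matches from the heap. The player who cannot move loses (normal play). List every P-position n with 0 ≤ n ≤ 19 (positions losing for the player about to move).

0, 2, 4, 6, 8, 10, 12, 14, 16, 18

G(0) = 0
G(1) = mex{0} = 1
G(2) = mex{1} = 0
G(3) = mex{0} = 1
G(4) = mex{1} = 0
G(5) = mex{0} = 1
G(6) = mex{1} = 0
G(7) = mex{0,0} = 1
G(8) = mex{1,1} = 0
G(9) = mex{0,0} = 1
G(10) = mex{1,1} = 0
G(11) = mex{0,0} = 1
G(12) = mex{1,1} = 0
G(13) = mex{0,0} = 1
G(14) = mex{1,1} = 0
G(15) = mex{0,0} = 1
G(16) = mex{1,1} = 0
G(17) = mex{0,0} = 1
G(18) = mex{1,1} = 0
G(19) = mex{0,0} = 1
P-positions are exactly the n with G(n) = 0.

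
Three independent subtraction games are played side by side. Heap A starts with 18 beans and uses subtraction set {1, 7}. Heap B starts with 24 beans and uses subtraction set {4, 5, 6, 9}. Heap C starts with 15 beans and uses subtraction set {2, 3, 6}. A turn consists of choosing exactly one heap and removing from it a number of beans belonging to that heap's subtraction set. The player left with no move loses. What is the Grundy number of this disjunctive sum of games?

1

Heap A, S = {1, 7}:
G(0) = 0
G(1) = mex{0} = 1
G(2) = mex{1} = 0
G(3) = mex{0} = 1
G(4) = mex{1} = 0
G(5) = mex{0} = 1
G(6) = mex{1} = 0
G(7) = mex{0,0} = 1
G(8) = mex{1,1} = 0
G(9) = mex{0,0} = 1
G(10) = mex{1,1} = 0
G(11) = mex{0,0} = 1
G(12) = mex{1,1} = 0
G(13) = mex{0,0} = 1
G(14) = mex{1,1} = 0
G(15) = mex{0,0} = 1
G(16) = mex{1,1} = 0
G(17) = mex{0,0} = 1
G(18) = mex{1,1} = 0
G_A(18) = 0.
Heap B, S = {4, 5, 6, 9}:
G(0) = 0
G(1) = mex{} = 0
G(2) = mex{} = 0
G(3) = mex{} = 0
G(4) = mex{0} = 1
G(5) = mex{0,0} = 1
G(6) = mex{0,0,0} = 1
G(7) = mex{0,0,0} = 1
G(8) = mex{1,0,0} = 2
G(9) = mex{1,1,0,0} = 2
G(10) = mex{1,1,1,0} = 2
G(11) = mex{1,1,1,0} = 2
G(12) = mex{2,1,1,0} = 3
G(13) = mex{2,2,1,1} = 0
G(14) = mex{2,2,2,1} = 0
G(15) = mex{2,2,2,1} = 0
G(16) = mex{3,2,2,1} = 0
G(17) = mex{0,3,2,2} = 1
G(18) = mex{0,0,3,2} = 1
G(19) = mex{0,0,0,2} = 1
G(20) = mex{0,0,0,2} = 1
G(21) = mex{1,0,0,3} = 2
G(22) = mex{1,1,0,0} = 2
G(23) = mex{1,1,1,0} = 2
G(24) = mex{1,1,1,0} = 2
G_B(24) = 2.
Heap C, S = {2, 3, 6}:
G(0) = 0
G(1) = mex{} = 0
G(2) = mex{0} = 1
G(3) = mex{0,0} = 1
G(4) = mex{1,0} = 2
G(5) = mex{1,1} = 0
G(6) = mex{2,1,0} = 3
G(7) = mex{0,2,0} = 1
G(8) = mex{3,0,1} = 2
G(9) = mex{1,3,1} = 0
G(10) = mex{2,1,2} = 0
G(11) = mex{0,2,0} = 1
G(12) = mex{0,0,3} = 1
G(13) = mex{1,0,1} = 2
G(14) = mex{1,1,2} = 0
G(15) = mex{2,1,0} = 3
G_C(15) = 3.
Combined Grundy value = 0 ⊕ 2 ⊕ 3 = 1.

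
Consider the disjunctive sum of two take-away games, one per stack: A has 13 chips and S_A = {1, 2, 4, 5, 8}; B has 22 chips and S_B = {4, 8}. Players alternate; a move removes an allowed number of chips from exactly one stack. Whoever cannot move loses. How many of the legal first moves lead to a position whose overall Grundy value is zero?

Stack A, S = {1, 2, 4, 5, 8}:
n :  0  1  2  3  4  5  6  7  8  9 10 11 12 13
G :  0  1  2  0  1  2  0  1  2  0  1  2  0  1
G_A(13) = 1.
Stack B, S = {4, 8}:
G(0) = 0
G(1) = mex{} = 0
G(2) = mex{} = 0
G(3) = mex{} = 0
G(4) = mex{0} = 1
G(5) = mex{0} = 1
G(6) = mex{0} = 1
G(7) = mex{0} = 1
G(8) = mex{1,0} = 2
G(9) = mex{1,0} = 2
G(10) = mex{1,0} = 2
G(11) = mex{1,0} = 2
G(12) = mex{2,1} = 0
G(13) = mex{2,1} = 0
G(14) = mex{2,1} = 0
G(15) = mex{2,1} = 0
G(16) = mex{0,2} = 1
G(17) = mex{0,2} = 1
G(18) = mex{0,2} = 1
G(19) = mex{0,2} = 1
G(20) = mex{1,0} = 2
G(21) = mex{1,0} = 2
G(22) = mex{1,0} = 2
G_B(22) = 2.
Combined Grundy value = 1 ⊕ 2 = 3.
A winning move leaves total XOR = 0, i.e. changes one component's Grundy value g to g ⊕ X where X is the current total.
Stack A: need g' = 1⊕3 = 2. Options: 13−1→G=0, 13−2→G=2, 13−4→G=0, 13−5→G=2, 13−8→G=2. Hits: 3.
Stack B: need g' = 2⊕3 = 1. Options: 22−4→G=1, 22−8→G=0. Hits: 1.

4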